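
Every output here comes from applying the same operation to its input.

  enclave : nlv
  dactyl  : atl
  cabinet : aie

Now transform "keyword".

The transformation: keep every other character starting from the second (positions 2nd, 4th, 6th, ...).
For "keyword" the result is "ewr".

ewr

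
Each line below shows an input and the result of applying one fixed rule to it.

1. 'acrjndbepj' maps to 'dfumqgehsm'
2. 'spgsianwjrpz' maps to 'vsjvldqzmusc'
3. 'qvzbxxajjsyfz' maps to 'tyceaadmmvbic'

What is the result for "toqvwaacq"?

Looking at the pairs, the operation is to shift every letter 3 places forward in the alphabet (wrapping around).
On "toqvwaacq" that produces "wrtyzddft".

wrtyzddft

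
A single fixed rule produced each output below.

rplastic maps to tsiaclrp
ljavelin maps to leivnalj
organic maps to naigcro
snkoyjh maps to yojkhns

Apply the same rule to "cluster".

Looking at the pairs, the operation is to move the last 3 characters to the front (rotate right by 3), then take characters alternately from the front and the back (1st, last, 2nd, 2nd-last, ...).
Applying both steps to "cluster": "terclus", then "tseurlc".

tseurlc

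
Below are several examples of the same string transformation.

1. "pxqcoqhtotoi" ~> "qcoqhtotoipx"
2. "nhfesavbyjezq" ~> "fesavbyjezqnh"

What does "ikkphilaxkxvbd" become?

kphilaxkxvbdik

The rule is to move the first 2 characters to the end (rotate left by 2).
Applying that to "ikkphilaxkxvbd" gives "kphilaxkxvbdik".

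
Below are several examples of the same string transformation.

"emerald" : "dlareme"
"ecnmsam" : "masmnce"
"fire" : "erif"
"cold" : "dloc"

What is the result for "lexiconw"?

wnocixel

The rule is to reverse the string.
So "lexiconw" becomes "wnocixel".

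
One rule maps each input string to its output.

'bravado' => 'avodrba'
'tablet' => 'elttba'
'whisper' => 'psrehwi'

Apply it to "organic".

nacirog

The rule is to move the first 3 characters to the end (rotate left by 3), then swap each adjacent pair of characters (1↔2, 3↔4, ...).
Applying both steps to "organic": "anicorg", then "nacirog".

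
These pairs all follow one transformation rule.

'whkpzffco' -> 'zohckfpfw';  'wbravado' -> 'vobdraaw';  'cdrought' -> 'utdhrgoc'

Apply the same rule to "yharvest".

vthsaery

Each output is the input with this applied: take characters alternately from the front and the back (1st, last, 2nd, 2nd-last, ...), then swap the first and last characters.
On "yharvest": the first step gives "ythsaerv", and the second then gives "vthsaery".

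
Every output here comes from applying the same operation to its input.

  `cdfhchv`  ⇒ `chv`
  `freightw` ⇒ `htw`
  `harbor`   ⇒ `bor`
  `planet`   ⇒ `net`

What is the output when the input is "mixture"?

ure

Rule — keep only the last 3 characters.
"mixture" → "ure".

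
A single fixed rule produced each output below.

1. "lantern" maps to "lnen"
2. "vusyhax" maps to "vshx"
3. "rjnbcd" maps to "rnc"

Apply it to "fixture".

fxue

Rule — keep every other character starting from the first (positions 1st, 3rd, 5th, ...).
For "fixture" the result is "fxue".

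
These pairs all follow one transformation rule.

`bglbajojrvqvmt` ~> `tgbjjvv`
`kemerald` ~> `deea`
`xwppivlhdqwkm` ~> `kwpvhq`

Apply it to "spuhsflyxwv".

wphfy

In each case the input is transformed by: keep every other character starting from the second (positions 2nd, 4th, 6th, ...), then move the last character to the front.
Applying both steps to "spuhsflyxwv": "phfyw", then "wphfy".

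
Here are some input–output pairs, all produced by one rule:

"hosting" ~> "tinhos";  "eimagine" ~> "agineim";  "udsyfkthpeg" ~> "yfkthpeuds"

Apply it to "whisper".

The rule is to delete the last character, then move the first 3 characters to the end (rotate left by 3).
On "whisper": the first step gives "whispe", and the second then gives "spewhi".
(Check on "udsyfkthpeg": → "udsyfkthpe" → "yfkthpeuds" ✓)

spewhi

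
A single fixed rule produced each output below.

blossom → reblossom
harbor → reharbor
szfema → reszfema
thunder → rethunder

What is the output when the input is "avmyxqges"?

The rule is to prepend "re".
On "avmyxqges" that produces "reavmyxqges".

reavmyxqges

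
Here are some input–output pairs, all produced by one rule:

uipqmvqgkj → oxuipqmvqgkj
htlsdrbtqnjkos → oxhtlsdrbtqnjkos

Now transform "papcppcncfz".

oxpapcppcncfz

The pattern: prepend "ox".
For "papcppcncfz" the result is "oxpapcppcncfz".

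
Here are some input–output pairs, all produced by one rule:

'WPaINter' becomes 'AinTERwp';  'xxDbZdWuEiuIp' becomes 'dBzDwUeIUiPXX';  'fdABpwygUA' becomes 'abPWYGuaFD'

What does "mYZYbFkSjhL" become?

zyBfKsJHlMy

The pattern: move the first 2 characters to the end (rotate left by 2), then flip the case of every letter.
Working it through for "mYZYbFkSjhL": intermediate "ZYbFkSjhLmY", final "zyBfKsJHlMy".
(Check on "xxDbZdWuEiuIp": → "DbZdWuEiuIpxx" → "dBzDwUeIUiPXX" ✓)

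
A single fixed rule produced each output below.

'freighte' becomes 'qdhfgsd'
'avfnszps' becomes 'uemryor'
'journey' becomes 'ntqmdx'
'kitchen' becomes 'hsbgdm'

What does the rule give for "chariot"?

The transformation: delete the first character, then shift every letter 1 place backward in the alphabet (wrapping around).
Doing the same to "chariot": "gzqhns".

gzqhns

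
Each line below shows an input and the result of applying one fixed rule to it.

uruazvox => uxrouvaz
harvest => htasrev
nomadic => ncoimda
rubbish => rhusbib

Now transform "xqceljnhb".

xbqhcnejl

The transformation: take characters alternately from the front and the back (1st, last, 2nd, 2nd-last, ...).
So "xqceljnhb" becomes "xbqhcnejl".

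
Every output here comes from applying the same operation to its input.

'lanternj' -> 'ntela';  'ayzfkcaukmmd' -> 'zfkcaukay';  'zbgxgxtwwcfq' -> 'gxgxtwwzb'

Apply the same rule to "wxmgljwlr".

In each case the input is transformed by: delete the last 3 characters, then move the first 2 characters to the end (rotate left by 2).
On "wxmgljwlr" that produces "mgljwx".

mgljwx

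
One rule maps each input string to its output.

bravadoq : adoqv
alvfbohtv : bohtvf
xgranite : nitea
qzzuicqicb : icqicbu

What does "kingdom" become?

domg

The transformation: delete the first 3 characters, then move the first character to the end.
Applying both steps to "kingdom": "gdom", then "domg".
(Check on "alvfbohtv": → "fbohtv" → "bohtvf" ✓)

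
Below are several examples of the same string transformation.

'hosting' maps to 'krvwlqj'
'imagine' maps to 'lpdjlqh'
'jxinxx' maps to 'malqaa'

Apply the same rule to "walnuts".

Rule — shift every letter 3 places forward in the alphabet (wrapping around).
On "walnuts" that produces "zdoqxwv".

zdoqxwv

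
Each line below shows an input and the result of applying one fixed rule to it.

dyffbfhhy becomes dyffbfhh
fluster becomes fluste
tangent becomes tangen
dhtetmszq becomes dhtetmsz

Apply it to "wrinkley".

wrinkle

Looking at the pairs, the operation is to delete the last character.
So "wrinkley" becomes "wrinkle".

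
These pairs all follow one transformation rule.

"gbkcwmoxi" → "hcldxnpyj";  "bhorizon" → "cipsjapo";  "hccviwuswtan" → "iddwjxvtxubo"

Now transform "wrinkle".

The rule is to shift every letter 1 place forward in the alphabet (wrapping around).
On "wrinkle" that produces "xsjolmf".

xsjolmf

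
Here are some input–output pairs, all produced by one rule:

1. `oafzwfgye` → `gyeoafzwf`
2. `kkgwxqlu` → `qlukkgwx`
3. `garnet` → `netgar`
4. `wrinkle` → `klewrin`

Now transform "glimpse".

Each output is the input with this applied: move the last 3 characters to the front (rotate right by 3).
Applying that to "glimpse" gives "pseglim".

pseglim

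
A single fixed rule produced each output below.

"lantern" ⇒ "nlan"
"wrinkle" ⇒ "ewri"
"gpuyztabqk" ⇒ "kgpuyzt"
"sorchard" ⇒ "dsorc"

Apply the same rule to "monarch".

In each case the input is transformed by: move the last character to the front, then delete the last 3 characters.
Starting from "monarch": after the first operation, "hmonarc"; after the second, "hmon".

hmon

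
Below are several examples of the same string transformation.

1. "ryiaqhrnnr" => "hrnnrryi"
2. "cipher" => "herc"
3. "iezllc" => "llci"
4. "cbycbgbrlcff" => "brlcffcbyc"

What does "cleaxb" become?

The pattern: swap the front and back halves of the string, then delete the last 2 characters.
"cleaxb" → "axbcle" → "axbc".
(Check on "cbycbgbrlcff": → "brlcffcbycbg" → "brlcffcbyc" ✓)

axbc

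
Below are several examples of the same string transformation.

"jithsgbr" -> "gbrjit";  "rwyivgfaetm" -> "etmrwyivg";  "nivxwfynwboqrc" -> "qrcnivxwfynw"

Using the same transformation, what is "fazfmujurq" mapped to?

urqfazfm

What's happening: move the last 3 characters to the front (rotate right by 3), then delete the last 2 characters.
"fazfmujurq" → "urqfazfmuj" → "urqfazfm".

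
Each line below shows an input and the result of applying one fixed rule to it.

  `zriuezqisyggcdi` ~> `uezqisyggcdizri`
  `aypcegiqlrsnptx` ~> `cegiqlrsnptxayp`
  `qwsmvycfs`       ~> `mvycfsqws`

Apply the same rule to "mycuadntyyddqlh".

Looking at the pairs, the operation is to move the first 3 characters to the end (rotate left by 3).
"mycuadntyyddqlh" → "uadntyyddqlhmyc".

uadntyyddqlhmyc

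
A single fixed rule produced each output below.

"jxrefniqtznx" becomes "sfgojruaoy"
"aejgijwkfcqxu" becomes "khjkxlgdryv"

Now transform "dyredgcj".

sfehdk

The pattern: delete the first 2 characters, then shift every letter 1 place forward in the alphabet (wrapping around).
Starting from "dyredgcj": after the first operation, "redgcj"; after the second, "sfehdk".
(Check on "aejgijwkfcqxu": → "jgijwkfcqxu" → "khjkxlgdryv" ✓)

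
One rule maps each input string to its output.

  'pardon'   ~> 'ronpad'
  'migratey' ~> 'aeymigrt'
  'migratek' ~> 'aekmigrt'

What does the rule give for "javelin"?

einjavl

The rule is to move the last 3 characters to the front (rotate right by 3), then swap the first and last characters.
"javelin" → "linjave" → "einjavl".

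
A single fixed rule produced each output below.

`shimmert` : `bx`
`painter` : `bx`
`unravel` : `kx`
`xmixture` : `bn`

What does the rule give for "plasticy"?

The pattern: shift every letter 7 places backward in the alphabet (wrapping around), then keep one character in every 3, starting at position 3 (positions 3rd, 6th, 9th, ...).
Working it through for "plasticy": intermediate "ietlmbvr", final "tb".

tb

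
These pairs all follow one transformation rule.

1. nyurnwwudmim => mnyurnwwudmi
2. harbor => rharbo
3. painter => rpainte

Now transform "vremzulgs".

The transformation: move the last character to the front.
Doing the same to "vremzulgs": "svremzulg".

svremzulg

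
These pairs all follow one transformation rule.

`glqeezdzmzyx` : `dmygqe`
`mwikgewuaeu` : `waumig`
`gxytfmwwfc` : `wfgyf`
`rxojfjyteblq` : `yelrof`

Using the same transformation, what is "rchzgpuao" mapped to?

What's happening: keep every other character starting from the first (positions 1st, 3rd, 5th, ...), then move the first 3 characters to the end (rotate left by 3).
"rchzgpuao" → "rhguo" → "uorhg".

uorhg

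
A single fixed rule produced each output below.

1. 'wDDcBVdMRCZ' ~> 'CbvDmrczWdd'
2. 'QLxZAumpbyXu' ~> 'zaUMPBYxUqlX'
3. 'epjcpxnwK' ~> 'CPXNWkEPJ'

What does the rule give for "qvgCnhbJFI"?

cNHBjfiQVG

Each output is the input with this applied: move the first 3 characters to the end (rotate left by 3), then flip the case of every letter.
On "qvgCnhbJFI": the first step gives "CnhbJFIqvg", and the second then gives "cNHBjfiQVG".
(Check on "epjcpxnwK": → "cpxnwKepj" → "CPXNWkEPJ" ✓)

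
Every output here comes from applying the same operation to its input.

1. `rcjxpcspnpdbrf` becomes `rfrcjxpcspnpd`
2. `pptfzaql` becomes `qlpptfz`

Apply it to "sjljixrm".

rmsjlji

Rule — move the last 3 characters to the front (rotate right by 3), then delete the first character.
"sjljixrm" → "xrmsjlji" → "rmsjlji".
(Check on "rcjxpcspnpdbrf": → "brfrcjxpcspnpd" → "rfrcjxpcspnpd" ✓)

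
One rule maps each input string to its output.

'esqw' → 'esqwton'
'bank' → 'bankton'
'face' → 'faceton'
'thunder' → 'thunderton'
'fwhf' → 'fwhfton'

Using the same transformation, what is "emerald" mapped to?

The transformation: append "ton".
"emerald" → "emeraldton".

emeraldton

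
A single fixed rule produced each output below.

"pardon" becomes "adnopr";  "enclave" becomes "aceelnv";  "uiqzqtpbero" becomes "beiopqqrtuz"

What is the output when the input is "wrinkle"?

Looking at the pairs, the operation is to sort the characters into alphabetical order.
On "wrinkle" that produces "eiklnrw".

eiklnrw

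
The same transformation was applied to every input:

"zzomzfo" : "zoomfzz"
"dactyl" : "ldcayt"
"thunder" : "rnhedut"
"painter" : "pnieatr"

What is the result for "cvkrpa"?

pkcavr

The rule is to sort the characters into reverse alphabetical order, then move the first 2 characters to the end (rotate left by 2).
On "cvkrpa": the first step gives "vrpkca", and the second then gives "pkcavr".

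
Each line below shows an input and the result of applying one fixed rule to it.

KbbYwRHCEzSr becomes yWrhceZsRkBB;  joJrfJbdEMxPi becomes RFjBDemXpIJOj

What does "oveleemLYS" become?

LEEMlysOVE

The pattern: flip the case of every letter, then move the first 3 characters to the end (rotate left by 3).
On "oveleemLYS": the first step gives "OVELEEMlys", and the second then gives "LEEMlysOVE".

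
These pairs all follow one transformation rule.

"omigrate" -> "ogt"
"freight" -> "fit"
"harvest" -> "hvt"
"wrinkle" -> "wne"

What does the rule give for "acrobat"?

Rule — keep one character in every 3, starting at position 1 (positions 1st, 4th, 7th, ...).
On "acrobat" that produces "aot".

aot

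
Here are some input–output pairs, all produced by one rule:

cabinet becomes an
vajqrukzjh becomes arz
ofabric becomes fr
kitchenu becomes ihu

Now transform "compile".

oi

Looking at the pairs, the operation is to keep one character in every 3, starting at position 2 (positions 2nd, 5th, 8th, ...).
So "compile" becomes "oi".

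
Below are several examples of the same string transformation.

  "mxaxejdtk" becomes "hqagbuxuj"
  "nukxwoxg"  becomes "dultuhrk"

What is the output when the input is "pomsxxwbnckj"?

ghzkytuupjlm

What's happening: shift every letter 3 places backward in the alphabet (wrapping around), then reverse the string.
On "pomsxxwbnckj": the first step gives "mljpuutykzhg", and the second then gives "ghzkytuupjlm".
(Check on "mxaxejdtk": → "juxubgaqh" → "hqagbuxuj" ✓)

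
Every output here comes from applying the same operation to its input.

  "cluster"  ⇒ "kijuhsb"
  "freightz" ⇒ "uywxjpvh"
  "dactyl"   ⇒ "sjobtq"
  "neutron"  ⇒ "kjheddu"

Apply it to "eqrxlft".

Looking at the pairs, the operation is to shift every letter 10 places backward in the alphabet (wrapping around), then move the first 2 characters to the end (rotate left by 2).
On "eqrxlft": the first step gives "ughnbvj", and the second then gives "hnbvjug".

hnbvjug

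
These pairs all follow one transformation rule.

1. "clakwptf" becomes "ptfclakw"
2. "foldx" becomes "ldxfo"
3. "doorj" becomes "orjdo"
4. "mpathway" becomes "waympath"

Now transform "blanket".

The pattern: move the last 3 characters to the front (rotate right by 3).
Applying that to "blanket" gives "ketblan".

ketblan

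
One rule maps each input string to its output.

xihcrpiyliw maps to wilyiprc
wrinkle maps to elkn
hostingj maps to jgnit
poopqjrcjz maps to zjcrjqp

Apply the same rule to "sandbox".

xobd

Each output is the input with this applied: delete the first 3 characters, then reverse the string.
Working it through for "sandbox": intermediate "dbox", final "xobd".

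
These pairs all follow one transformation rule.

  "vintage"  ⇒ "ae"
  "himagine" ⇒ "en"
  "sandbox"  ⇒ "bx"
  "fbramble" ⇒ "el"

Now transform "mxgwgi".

ig

Each output is the input with this applied: swap each adjacent pair of characters (1↔2, 3↔4, ...), then keep only the last 2 characters.
Applying both steps to "mxgwgi": "xmwgig", then "ig".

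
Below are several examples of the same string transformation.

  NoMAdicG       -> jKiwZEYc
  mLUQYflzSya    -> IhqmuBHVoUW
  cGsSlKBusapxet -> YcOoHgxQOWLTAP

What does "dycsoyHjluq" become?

ZUYOKUdFHQM

Each output is the input with this applied: shift every letter 4 places backward in the alphabet (wrapping around), then flip the case of every letter.
"dycsoyHjluq" → "zuyokuDfhqm" → "ZUYOKUdFHQM".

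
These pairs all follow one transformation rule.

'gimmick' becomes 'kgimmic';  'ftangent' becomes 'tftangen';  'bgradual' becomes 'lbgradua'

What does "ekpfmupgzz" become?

In each case the input is transformed by: move the last character to the front.
Doing the same to "ekpfmupgzz": "zekpfmupgz".

zekpfmupgz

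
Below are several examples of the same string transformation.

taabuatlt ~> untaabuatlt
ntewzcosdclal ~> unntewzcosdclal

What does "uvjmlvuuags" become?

unuvjmlvuuags

In each case the input is transformed by: prepend "un".
"uvjmlvuuags" → "unuvjmlvuuags".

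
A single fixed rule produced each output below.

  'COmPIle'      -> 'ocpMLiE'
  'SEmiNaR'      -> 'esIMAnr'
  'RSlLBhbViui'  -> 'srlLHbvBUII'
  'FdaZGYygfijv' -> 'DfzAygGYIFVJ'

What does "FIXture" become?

ifTxRUE

The pattern: flip the case of every letter, then swap each adjacent pair of characters (1↔2, 3↔4, ...).
Working it through for "FIXture": intermediate "fixTURE", final "ifTxRUE".
(Check on "COmPIle": → "coMpiLE" → "ocpMLiE" ✓)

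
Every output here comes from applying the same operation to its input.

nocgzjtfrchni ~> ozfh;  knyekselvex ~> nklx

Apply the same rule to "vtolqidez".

tqe

In each case the input is transformed by: keep one character in every 3, starting at position 2 (positions 2nd, 5th, 8th, ...).
Doing the same to "vtolqidez": "tqe".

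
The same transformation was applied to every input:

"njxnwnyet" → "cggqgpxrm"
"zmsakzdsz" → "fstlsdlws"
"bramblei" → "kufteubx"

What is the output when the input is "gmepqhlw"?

In each case the input is transformed by: shift every letter 7 places backward in the alphabet (wrapping around), then swap each adjacent pair of characters (1↔2, 3↔4, ...).
Working it through for "gmepqhlw": intermediate "zfxijaep", final "fzixajpe".
(Check on "bramblei": → "uktfuexb" → "kufteubx" ✓)

fzixajpe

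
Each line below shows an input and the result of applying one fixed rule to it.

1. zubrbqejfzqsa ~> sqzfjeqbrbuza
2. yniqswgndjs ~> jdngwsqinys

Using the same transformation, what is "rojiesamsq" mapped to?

In each case the input is transformed by: move the last character to the front, then reverse the string.
On "rojiesamsq": the first step gives "qrojiesams", and the second then gives "smaseijorq".

smaseijorq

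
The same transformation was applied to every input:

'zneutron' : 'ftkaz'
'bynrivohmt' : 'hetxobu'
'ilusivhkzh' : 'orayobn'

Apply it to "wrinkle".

Rule — delete the last 3 characters, then shift every letter 6 places forward in the alphabet (wrapping around).
On "wrinkle": the first step gives "wrin", and the second then gives "cxot".

cxot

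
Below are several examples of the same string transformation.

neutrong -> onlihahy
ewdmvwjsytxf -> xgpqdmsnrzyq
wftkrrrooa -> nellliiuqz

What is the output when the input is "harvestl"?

In each case the input is transformed by: shift every letter 6 places backward in the alphabet (wrapping around), then move the first 2 characters to the end (rotate left by 2).
On "harvestl": the first step gives "bulpymnf", and the second then gives "lpymnfbu".

lpymnfbu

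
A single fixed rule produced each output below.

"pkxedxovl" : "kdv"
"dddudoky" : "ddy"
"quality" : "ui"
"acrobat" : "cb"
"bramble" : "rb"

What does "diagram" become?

What's happening: keep one character in every 3, starting at position 2 (positions 2nd, 5th, 8th, ...).
Doing the same to "diagram": "ir".

ir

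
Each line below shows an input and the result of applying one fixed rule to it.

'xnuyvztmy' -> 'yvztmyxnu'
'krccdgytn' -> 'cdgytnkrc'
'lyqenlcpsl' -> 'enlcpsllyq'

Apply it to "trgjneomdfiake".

Rule — move the first 3 characters to the end (rotate left by 3).
Doing the same to "trgjneomdfiake": "jneomdfiaketrg".

jneomdfiaketrg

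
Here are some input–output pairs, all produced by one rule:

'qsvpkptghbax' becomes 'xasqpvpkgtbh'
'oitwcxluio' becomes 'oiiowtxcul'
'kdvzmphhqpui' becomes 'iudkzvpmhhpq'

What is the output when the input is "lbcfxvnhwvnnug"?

gublfcvxhnvwnn

The pattern: move the last 2 characters to the front (rotate right by 2), then swap each adjacent pair of characters (1↔2, 3↔4, ...).
For "lbcfxvnhwvnnug", step one produces "uglbcfxvnhwvnn"; step two turns that into "gublfcvxhnvwnn".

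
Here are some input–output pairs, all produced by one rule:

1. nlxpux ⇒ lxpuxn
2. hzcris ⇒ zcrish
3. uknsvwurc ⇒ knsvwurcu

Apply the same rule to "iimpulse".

impulsei

Rule — move the first character to the end.
On "iimpulse" that produces "impulsei".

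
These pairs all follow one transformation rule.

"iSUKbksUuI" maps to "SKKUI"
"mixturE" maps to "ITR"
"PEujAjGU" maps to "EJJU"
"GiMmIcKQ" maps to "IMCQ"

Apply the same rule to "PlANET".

LNT

In each case the input is transformed by: keep every other character starting from the second (positions 2nd, 4th, 6th, ...), then convert every letter to uppercase.
Starting from "PlANET": after the first operation, "lNT"; after the second, "LNT".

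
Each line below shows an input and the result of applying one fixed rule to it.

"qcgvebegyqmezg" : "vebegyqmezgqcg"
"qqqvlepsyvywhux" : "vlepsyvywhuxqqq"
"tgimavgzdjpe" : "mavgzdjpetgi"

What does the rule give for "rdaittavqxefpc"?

Rule — move the first 3 characters to the end (rotate left by 3).
So "rdaittavqxefpc" becomes "ittavqxefpcrda".

ittavqxefpcrda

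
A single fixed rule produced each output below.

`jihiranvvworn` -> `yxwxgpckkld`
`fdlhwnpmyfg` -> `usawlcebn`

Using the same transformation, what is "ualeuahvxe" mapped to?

Each output is the input with this applied: shift every letter 11 places backward in the alphabet (wrapping around), then delete the last 2 characters.
For "ualeuahvxe", step one produces "jpatjpwkmt"; step two turns that into "jpatjpwk".

jpatjpwk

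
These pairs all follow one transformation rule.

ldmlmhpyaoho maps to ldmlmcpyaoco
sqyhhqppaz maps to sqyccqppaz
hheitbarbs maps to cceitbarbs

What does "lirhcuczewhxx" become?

What's happening: replace every "h" with "c".
Doing the same to "lirhcuczewhxx": "lirccuczewcxx".

lirccuczewcxx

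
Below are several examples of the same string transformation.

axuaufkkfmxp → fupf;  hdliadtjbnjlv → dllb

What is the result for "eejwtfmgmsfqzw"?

fjqm

Each output is the input with this applied: keep one character in every 3, starting at position 3 (positions 3rd, 6th, 9th, ...), then swap each adjacent pair of characters (1↔2, 3↔4, ...).
Starting from "eejwtfmgmsfqzw": after the first operation, "jfmq"; after the second, "fjqm".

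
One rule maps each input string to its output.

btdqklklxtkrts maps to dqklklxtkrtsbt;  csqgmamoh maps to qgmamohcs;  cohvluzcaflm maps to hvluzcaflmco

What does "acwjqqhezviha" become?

wjqqhezvihaac

Rule — move the first 2 characters to the end (rotate left by 2).
For "acwjqqhezviha" the result is "wjqqhezvihaac".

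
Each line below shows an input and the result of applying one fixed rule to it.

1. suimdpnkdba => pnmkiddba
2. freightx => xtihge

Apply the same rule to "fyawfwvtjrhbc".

wwvtrjhfcba

Looking at the pairs, the operation is to delete the first 2 characters, then sort the characters into reverse alphabetical order.
"fyawfwvtjrhbc" → "awfwvtjrhbc" → "wwvtrjhfcba".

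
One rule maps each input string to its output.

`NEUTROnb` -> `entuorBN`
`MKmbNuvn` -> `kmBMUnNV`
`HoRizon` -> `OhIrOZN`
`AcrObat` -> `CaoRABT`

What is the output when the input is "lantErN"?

Each output is the input with this applied: flip the case of every letter, then swap each adjacent pair of characters (1↔2, 3↔4, ...).
Working it through for "lantErN": intermediate "LANTeRn", final "ALTNRen".

ALTNRen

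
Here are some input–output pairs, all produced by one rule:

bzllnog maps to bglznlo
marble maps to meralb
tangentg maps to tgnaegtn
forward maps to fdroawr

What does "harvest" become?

htraevs

In each case the input is transformed by: move the last character to the front, then swap each adjacent pair of characters (1↔2, 3↔4, ...).
For "harvest", step one produces "tharves"; step two turns that into "htraevs".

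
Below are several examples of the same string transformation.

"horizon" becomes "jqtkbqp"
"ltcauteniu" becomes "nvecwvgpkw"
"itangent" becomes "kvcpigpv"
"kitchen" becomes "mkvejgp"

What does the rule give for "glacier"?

What's happening: shift every letter 2 places forward in the alphabet (wrapping around).
On "glacier" that produces "incekgt".

incekgt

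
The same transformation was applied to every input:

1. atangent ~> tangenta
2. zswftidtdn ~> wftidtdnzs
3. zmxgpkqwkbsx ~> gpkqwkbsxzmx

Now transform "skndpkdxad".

The rule is to swap the front and back halves of the string, then move the last 3 characters to the front (rotate right by 3).
So "skndpkdxad" becomes "ndpkdxadsk".
(Check on "atangent": → "gentatan" → "tangenta" ✓)

ndpkdxadsk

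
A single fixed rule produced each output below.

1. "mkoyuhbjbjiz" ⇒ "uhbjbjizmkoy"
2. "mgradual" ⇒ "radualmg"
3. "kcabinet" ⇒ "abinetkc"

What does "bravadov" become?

The transformation: move the last 2 characters to the front (rotate right by 2), then swap the front and back halves of the string.
"bravadov" → "ovbravad" → "avadovbr".
(Check on "mkoyuhbjbjiz": → "izmkoyuhbjbj" → "uhbjbjizmkoy" ✓)

avadovbr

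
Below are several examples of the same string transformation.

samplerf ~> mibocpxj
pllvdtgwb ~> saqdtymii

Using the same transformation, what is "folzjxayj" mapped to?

Each output is the input with this applied: move the first 3 characters to the end (rotate left by 3), then shift every letter 3 places backward in the alphabet (wrapping around).
For "folzjxayj", step one produces "zjxayjfol"; step two turns that into "wguxvgcli".
(Check on "samplerf": → "plerfsam" → "mibocpxj" ✓)

wguxvgcli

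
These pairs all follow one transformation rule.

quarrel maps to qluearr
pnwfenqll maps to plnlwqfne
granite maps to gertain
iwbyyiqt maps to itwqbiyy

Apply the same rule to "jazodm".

jmadzo

In each case the input is transformed by: take characters alternately from the front and the back (1st, last, 2nd, 2nd-last, ...).
On "jazodm" that produces "jmadzo".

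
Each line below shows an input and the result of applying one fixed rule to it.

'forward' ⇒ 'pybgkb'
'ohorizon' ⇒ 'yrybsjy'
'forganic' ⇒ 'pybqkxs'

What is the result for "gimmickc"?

In each case the input is transformed by: shift every letter 10 places forward in the alphabet (wrapping around), then delete the last character.
"gimmickc" → "qswwsmum" → "qswwsmu".

qswwsmu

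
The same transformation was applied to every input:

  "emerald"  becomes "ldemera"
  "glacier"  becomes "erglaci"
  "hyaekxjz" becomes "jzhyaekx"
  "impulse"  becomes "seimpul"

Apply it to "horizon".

What's happening: move the last 2 characters to the front (rotate right by 2).
For "horizon" the result is "onhoriz".

onhoriz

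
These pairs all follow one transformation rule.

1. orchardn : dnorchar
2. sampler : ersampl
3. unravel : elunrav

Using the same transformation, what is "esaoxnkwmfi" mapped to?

fiesaoxnkwm

Rule — move the last 2 characters to the front (rotate right by 2).
Applying that to "esaoxnkwmfi" gives "fiesaoxnkwm".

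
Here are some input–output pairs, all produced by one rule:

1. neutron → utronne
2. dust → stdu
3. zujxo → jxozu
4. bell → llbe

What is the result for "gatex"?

texga

Each output is the input with this applied: move the first 2 characters to the end (rotate left by 2).
For "gatex" the result is "texga".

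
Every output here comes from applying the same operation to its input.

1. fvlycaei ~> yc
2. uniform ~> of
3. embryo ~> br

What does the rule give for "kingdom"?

dg

In each case the input is transformed by: take characters alternately from the front and the back (1st, last, 2nd, 2nd-last, ...), then keep only the last 2 characters.
Working it through for "kingdom": intermediate "kmiondg", final "dg".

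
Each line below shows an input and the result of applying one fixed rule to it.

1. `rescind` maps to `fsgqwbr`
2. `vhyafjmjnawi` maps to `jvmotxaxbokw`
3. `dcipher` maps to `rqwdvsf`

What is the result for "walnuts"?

kozbihg

The transformation: shift every letter 12 places backward in the alphabet (wrapping around).
Doing the same to "walnuts": "kozbihg".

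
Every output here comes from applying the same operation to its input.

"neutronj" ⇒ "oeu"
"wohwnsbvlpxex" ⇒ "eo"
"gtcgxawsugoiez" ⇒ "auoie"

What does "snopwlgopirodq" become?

The pattern: move the first 3 characters to the end (rotate left by 3), then keep only the vowels.
On "snopwlgopirodq": the first step gives "pwlgopirodqsno", and the second then gives "oioo".

oioo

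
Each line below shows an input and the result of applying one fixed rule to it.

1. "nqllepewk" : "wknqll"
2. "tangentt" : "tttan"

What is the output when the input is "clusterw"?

What's happening: move the last 2 characters to the front (rotate right by 2), then delete the last 3 characters.
Starting from "clusterw": after the first operation, "rwcluste"; after the second, "rwclu".
(Check on "tangentt": → "tttangen" → "tttan" ✓)

rwclu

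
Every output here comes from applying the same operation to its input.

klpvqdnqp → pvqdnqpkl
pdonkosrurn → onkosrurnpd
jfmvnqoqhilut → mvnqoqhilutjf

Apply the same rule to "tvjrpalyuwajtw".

jrpalyuwajtwtv

Rule — move the first 2 characters to the end (rotate left by 2).
On "tvjrpalyuwajtw" that produces "jrpalyuwajtwtv".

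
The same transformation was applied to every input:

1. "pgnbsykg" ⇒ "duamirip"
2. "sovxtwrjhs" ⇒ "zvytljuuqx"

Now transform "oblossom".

quuqoqdn

Looking at the pairs, the operation is to shift every letter 2 places forward in the alphabet (wrapping around), then move the first 3 characters to the end (rotate left by 3).
For "oblossom", step one produces "qdnquuqo"; step two turns that into "quuqoqdn".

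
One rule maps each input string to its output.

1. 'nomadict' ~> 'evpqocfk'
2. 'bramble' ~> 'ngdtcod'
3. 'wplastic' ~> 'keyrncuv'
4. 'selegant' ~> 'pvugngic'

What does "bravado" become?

fqdtcxc

The rule is to shift every letter 2 places forward in the alphabet (wrapping around), then move the last 2 characters to the front (rotate right by 2).
For "bravado", step one produces "dtcxcfq"; step two turns that into "fqdtcxc".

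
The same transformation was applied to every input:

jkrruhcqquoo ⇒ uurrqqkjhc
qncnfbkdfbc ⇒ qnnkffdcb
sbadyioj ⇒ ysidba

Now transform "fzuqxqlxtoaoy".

zxxutqqolfa

The transformation: delete the last 2 characters, then sort the characters into reverse alphabetical order.
Applying that to "fzuqxqlxtoaoy" gives "zxxutqqolfa".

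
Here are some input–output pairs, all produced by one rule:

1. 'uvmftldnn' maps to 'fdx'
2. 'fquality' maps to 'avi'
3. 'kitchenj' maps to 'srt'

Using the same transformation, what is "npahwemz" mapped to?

zgj

The rule is to shift every letter 10 places forward in the alphabet (wrapping around), then keep one character in every 3, starting at position 2 (positions 2nd, 5th, 8th, ...).
For "npahwemz" the result is "zgj".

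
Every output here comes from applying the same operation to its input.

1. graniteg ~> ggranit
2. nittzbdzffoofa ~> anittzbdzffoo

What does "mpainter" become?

Rule — move the last 2 characters to the front (rotate right by 2), then delete the first character.
On "mpainter": the first step gives "ermpaint", and the second then gives "rmpaint".

rmpaint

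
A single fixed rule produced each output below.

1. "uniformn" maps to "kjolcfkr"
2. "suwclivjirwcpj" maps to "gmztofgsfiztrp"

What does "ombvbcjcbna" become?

xkyzgzysyjl

Rule — shift every letter 3 places backward in the alphabet (wrapping around), then reverse the string.
Working it through for "ombvbcjcbna": intermediate "ljysyzgzykx", final "xkyzgzysyjl".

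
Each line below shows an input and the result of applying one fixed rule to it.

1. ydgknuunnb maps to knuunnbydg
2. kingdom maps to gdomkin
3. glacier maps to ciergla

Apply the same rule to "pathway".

The rule is to move the first 3 characters to the end (rotate left by 3).
For "pathway" the result is "hwaypat".

hwaypat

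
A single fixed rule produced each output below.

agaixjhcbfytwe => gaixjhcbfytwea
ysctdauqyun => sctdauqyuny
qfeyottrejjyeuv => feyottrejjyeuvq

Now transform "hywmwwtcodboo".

ywmwwtcodbooh

Rule — move the first character to the end.
Doing the same to "hywmwwtcodboo": "ywmwwtcodbooh".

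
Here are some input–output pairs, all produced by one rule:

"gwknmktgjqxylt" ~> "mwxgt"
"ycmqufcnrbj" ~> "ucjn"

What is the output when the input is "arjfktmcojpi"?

krpc

In each case the input is transformed by: keep one character in every 3, starting at position 2 (positions 2nd, 5th, 8th, ...), then swap each adjacent pair of characters (1↔2, 3↔4, ...).
Working it through for "arjfktmcojpi": intermediate "rkcp", final "krpc".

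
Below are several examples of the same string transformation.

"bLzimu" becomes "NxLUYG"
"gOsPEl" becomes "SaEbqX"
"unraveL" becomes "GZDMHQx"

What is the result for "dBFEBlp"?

PnrqnXB

Each output is the input with this applied: flip the case of every letter, then shift every letter 12 places forward in the alphabet (wrapping around).
For "dBFEBlp", step one produces "DbfebLP"; step two turns that into "PnrqnXB".
(Check on "unraveL": → "UNRAVEl" → "GZDMHQx" ✓)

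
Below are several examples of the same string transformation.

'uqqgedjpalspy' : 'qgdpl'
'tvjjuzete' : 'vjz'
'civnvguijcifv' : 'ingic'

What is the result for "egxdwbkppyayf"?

The pattern: delete the last 2 characters, then keep every other character starting from the second (positions 2nd, 4th, 6th, ...).
Applying both steps to "egxdwbkppyayf": "egxdwbkppya", then "gdbpy".

gdbpy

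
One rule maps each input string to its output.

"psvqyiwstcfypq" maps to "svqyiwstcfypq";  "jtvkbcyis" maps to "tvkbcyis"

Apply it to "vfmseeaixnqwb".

Looking at the pairs, the operation is to delete the first character.
Applying that to "vfmseeaixnqwb" gives "fmseeaixnqwb".

fmseeaixnqwb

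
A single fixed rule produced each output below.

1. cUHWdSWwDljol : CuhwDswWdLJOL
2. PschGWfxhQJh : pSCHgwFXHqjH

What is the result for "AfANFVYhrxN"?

Each output is the input with this applied: flip the case of every letter.
"AfANFVYhrxN" → "aFanfvyHRXn".

aFanfvyHRXn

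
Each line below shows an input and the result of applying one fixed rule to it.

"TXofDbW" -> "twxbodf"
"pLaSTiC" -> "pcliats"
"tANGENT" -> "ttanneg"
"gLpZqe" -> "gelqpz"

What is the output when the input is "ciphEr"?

crieph

The rule is to take characters alternately from the front and the back (1st, last, 2nd, 2nd-last, ...), then convert every letter to lowercase.
Working it through for "ciphEr": intermediate "criEph", final "crieph".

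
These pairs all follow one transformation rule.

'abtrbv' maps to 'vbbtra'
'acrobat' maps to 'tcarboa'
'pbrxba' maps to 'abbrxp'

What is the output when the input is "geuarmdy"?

yedumarg

In each case the input is transformed by: take characters alternately from the front and the back (1st, last, 2nd, 2nd-last, ...), then move the first character to the end.
Working it through for "geuarmdy": intermediate "gyedumar", final "yedumarg".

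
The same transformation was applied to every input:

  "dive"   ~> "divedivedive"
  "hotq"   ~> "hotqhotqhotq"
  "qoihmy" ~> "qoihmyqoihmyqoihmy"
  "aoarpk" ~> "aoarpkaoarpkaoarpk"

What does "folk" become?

folkfolkfolk

The rule is to write the whole string 3 times in a row.
"folk" → "folkfolkfolk".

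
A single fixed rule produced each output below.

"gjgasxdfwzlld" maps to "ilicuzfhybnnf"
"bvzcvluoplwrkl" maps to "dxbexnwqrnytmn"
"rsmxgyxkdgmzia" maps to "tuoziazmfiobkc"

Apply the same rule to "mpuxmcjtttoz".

Each output is the input with this applied: shift every letter 2 places forward in the alphabet (wrapping around).
On "mpuxmcjtttoz" that produces "orwzoelvvvqb".

orwzoelvvvqb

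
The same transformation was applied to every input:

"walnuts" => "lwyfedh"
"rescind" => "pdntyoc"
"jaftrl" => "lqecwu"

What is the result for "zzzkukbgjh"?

In each case the input is transformed by: shift every letter 11 places forward in the alphabet (wrapping around), then move the first character to the end.
Working it through for "zzzkukbgjh": intermediate "kkkvfvmrus", final "kkvfvmrusk".

kkvfvmrusk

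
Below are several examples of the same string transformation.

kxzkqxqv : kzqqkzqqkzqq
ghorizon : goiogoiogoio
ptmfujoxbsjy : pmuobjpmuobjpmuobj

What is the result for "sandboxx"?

snbxsnbxsnbx

Looking at the pairs, the operation is to keep every other character starting from the first (positions 1st, 3rd, 5th, ...), then write the whole string 3 times in a row.
Starting from "sandboxx": after the first operation, "snbx"; after the second, "snbxsnbxsnbx".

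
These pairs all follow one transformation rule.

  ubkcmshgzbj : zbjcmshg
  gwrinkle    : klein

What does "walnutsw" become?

Looking at the pairs, the operation is to delete the first 3 characters, then move the last 3 characters to the front (rotate right by 3).
Applying both steps to "walnutsw": "nutsw", then "tswnu".
(Check on "gwrinkle": → "inkle" → "klein" ✓)

tswnu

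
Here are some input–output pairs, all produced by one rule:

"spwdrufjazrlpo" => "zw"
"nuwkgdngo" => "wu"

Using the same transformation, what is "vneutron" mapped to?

What's happening: sort the characters into reverse alphabetical order, then keep only the first 2 characters.
Starting from "vneutron": after the first operation, "vutronne"; after the second, "vu".
(Check on "nuwkgdngo": → "wuonnkggd" → "wu" ✓)

vu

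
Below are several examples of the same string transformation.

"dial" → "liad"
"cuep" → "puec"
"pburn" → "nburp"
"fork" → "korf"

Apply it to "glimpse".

In each case the input is transformed by: swap the first and last characters.
On "glimpse" that produces "elimpsg".

elimpsg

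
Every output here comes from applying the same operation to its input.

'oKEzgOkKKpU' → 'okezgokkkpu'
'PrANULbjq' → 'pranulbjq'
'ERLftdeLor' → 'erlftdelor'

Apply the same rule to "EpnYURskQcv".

epnyurskqcv

Looking at the pairs, the operation is to convert every letter to lowercase.
"EpnYURskQcv" → "epnyurskqcv".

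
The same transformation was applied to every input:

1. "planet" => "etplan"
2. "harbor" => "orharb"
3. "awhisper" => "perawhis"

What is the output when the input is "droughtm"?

htmdroug

Looking at the pairs, the operation is to swap the front and back halves of the string, then move the first character to the end.
Doing the same to "droughtm": "htmdroug".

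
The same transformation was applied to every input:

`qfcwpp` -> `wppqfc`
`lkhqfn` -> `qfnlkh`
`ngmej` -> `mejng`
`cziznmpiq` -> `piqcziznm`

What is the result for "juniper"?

Looking at the pairs, the operation is to move the last 3 characters to the front (rotate right by 3).
Doing the same to "juniper": "perjuni".

perjuni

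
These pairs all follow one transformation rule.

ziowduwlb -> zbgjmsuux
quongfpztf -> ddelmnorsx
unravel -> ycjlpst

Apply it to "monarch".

The rule is to sort the characters into alphabetical order, then shift every letter 2 places backward in the alphabet (wrapping around).
Starting from "monarch": after the first operation, "achmnor"; after the second, "yafklmp".

yafklmp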